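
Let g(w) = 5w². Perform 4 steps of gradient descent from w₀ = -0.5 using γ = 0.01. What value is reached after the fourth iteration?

-0.32805

g′(w) = 10w
Step 1: g′(-0.5) = -5; w₁ = -0.5 − 0.01·(-5) = -0.45
Step 2: g′(-0.45) = -4.5; w₂ = -0.45 − 0.01·(-4.5) = -0.405
Step 3: g′(-0.405) = -4.05; w₃ = -0.405 − 0.01·(-4.05) = -0.3645
Step 4: g′(-0.3645) = -3.645; w₄ = -0.3645 − 0.01·(-3.645) = -0.32805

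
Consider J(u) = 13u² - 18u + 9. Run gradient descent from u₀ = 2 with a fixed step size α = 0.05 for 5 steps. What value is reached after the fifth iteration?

J′(u) = 26u - 18
Step 1: J′(2) = 34; u₁ = 2 − 0.05·34 = 0.3
Step 2: J′(0.3) = -10.2; u₂ = 0.3 − 0.05·(-10.2) = 0.81
Step 3: J′(0.81) = 3.06; u₃ = 0.81 − 0.05·3.06 = 0.657
Step 4: J′(0.657) = -0.918; u₄ = 0.657 − 0.05·(-0.918) = 0.7029
Step 5: J′(0.7029) = 0.2754; u₅ = 0.7029 − 0.05·0.2754 = 0.68913

0.68913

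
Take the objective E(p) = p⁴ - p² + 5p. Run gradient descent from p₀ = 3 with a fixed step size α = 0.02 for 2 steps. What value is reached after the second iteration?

0.74351552

E′(p) = 4p³ - 2p + 5
Step 1: E′(3) = 107; p₁ = 3 − 0.02·107 = 0.86
Step 2: E′(0.86) = 5.824224; p₂ = 0.86 − 0.02·5.824224 = 0.74351552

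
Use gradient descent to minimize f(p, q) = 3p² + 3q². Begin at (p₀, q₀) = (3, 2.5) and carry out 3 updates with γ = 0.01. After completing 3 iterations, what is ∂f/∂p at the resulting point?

14.950512

∇f = (6p, 6q)
Step 1: at (3, 2.5), ∇f = (18, 15) → (3, 2.5) − 0.01·(18, 15) = (2.82, 2.35)
Step 2: at (2.82, 2.35), ∇f = (16.92, 14.1) → (2.82, 2.35) − 0.01·(16.92, 14.1) = (2.6508, 2.209)
Step 3: at (2.6508, 2.209), ∇f = (15.9048, 13.254) → (2.6508, 2.209) − 0.01·(15.9048, 13.254) = (2.491752, 2.07646)
∂f/∂p at (2.491752, 2.07646) = 14.950512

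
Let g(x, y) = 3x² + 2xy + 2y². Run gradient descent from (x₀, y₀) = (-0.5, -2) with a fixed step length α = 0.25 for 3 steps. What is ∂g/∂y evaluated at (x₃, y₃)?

∇g = (6x + 2y, 2x + 4y)
Step 1: at (-0.5, -2), ∇g = (-7, -9) → (-0.5, -2) − 0.25·(-7, -9) = (1.25, 0.25)
Step 2: at (1.25, 0.25), ∇g = (8, 3.5) → (1.25, 0.25) − 0.25·(8, 3.5) = (-0.75, -0.625)
Step 3: at (-0.75, -0.625), ∇g = (-5.75, -4) → (-0.75, -0.625) − 0.25·(-5.75, -4) = (0.6875, 0.375)
∂g/∂y at (0.6875, 0.375) = 2.875

2.875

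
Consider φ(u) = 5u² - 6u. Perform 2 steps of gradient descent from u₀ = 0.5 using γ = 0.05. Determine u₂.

φ′(u) = 10u - 6
Step 1: φ′(0.5) = -1; u₁ = 0.5 − 0.05·(-1) = 0.55
Step 2: φ′(0.55) = -0.5; u₂ = 0.55 − 0.05·(-0.5) = 0.575

0.575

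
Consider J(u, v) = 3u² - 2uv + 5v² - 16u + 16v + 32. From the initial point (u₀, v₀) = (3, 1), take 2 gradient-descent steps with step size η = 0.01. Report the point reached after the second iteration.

(2.996, 0.62)

∇J = (6u - 2v - 16, -2u + 10v + 16)
(u₁, v₁) = (3, 1) − 0.01·(0, 20) = (3, 0.8)
(u₂, v₂) = (3, 0.8) − 0.01·(0.4, 18) = (2.996, 0.62)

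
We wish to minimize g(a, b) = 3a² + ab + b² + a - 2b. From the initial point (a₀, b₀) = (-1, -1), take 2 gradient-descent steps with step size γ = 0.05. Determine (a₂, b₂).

(-0.5025, -0.54)

∇g = (6a + b + 1, a + 2b - 2)
(a₁, b₁) = (-1, -1) − 0.05·(-6, -5) = (-0.7, -0.75)
(a₂, b₂) = (-0.7, -0.75) − 0.05·(-3.95, -4.2) = (-0.5025, -0.54)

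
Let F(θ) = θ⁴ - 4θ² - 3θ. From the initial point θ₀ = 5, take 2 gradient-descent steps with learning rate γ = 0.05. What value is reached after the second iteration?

1112.642325

F′(θ) = 4θ³ - 8θ - 3
θ₁ = 5 − 0.05·457 = -17.85
θ₂ = -17.85 − 0.05·(-22609.8465) = 1112.642325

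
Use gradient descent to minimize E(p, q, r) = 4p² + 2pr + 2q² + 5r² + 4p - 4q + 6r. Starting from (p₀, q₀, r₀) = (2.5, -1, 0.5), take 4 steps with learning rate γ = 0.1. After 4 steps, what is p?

-0.3504

∇E = (8p + 2r + 4, 4q - 4, 2p + 10r + 6)
Step 1: at (2.5, -1, 0.5), ∇E = (25, -8, 16) → (2.5, -1, 0.5) − 0.1·(25, -8, 16) = (0, -0.2, -1.1)
Step 2: at (0, -0.2, -1.1), ∇E = (1.8, -4.8, -5) → (0, -0.2, -1.1) − 0.1·(1.8, -4.8, -5) = (-0.18, 0.28, -0.6)
Step 3: at (-0.18, 0.28, -0.6), ∇E = (1.36, -2.88, -0.36) → (-0.18, 0.28, -0.6) − 0.1·(1.36, -2.88, -0.36) = (-0.316, 0.568, -0.564)
Step 4: at (-0.316, 0.568, -0.564), ∇E = (0.344, -1.728, -0.272) → (-0.316, 0.568, -0.564) − 0.1·(0.344, -1.728, -0.272) = (-0.3504, 0.7408, -0.5368)
p = -0.3504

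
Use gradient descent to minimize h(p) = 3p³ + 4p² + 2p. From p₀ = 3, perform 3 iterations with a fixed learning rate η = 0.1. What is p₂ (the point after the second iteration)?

h′(p) = 9p² + 8p + 2
Step 1: h′(3) = 107; p₁ = 3 − 0.1·107 = -7.7
Step 2: h′(-7.7) = 474.01; p₂ = -7.7 − 0.1·474.01 = -55.101

-55.101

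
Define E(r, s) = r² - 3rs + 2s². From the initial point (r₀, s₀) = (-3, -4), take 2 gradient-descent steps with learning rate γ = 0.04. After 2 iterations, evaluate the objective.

∇E = (2r - 3s, -3r + 4s)
(r₁, s₁) = (-3, -4) − 0.04·(6, -7) = (-3.24, -3.72)
(r₂, s₂) = (-3.24, -3.72) − 0.04·(4.68, -5.16) = (-3.4272, -3.5136)
E(-3.4272, -3.5136) = 0.31104

0.31104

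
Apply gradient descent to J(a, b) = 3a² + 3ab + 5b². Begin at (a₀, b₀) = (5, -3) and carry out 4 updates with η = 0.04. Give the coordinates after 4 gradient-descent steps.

(2.35864064, -1.2890112)

∇J = (6a + 3b, 3a + 10b)
(a₁, b₁) = (5, -3) − 0.04·(21, -15) = (4.16, -2.4)
(a₂, b₂) = (4.16, -2.4) − 0.04·(17.76, -11.52) = (3.4496, -1.9392)
(a₃, b₃) = (3.4496, -1.9392) − 0.04·(14.88, -9.0432) = (2.8544, -1.577472)
(a₄, b₄) = (2.8544, -1.577472) − 0.04·(12.393984, -7.21152) = (2.35864064, -1.2890112)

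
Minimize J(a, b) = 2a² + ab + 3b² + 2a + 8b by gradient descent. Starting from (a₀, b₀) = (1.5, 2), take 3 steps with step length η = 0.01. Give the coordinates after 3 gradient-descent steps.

∇J = (4a + b + 2, a + 6b + 8)
Step 1: at (1.5, 2), ∇J = (10, 21.5) → (1.5, 2) − 0.01·(10, 21.5) = (1.4, 1.785)
Step 2: at (1.4, 1.785), ∇J = (9.385, 20.11) → (1.4, 1.785) − 0.01·(9.385, 20.11) = (1.30615, 1.5839)
Step 3: at (1.30615, 1.5839), ∇J = (8.8085, 18.80955) → (1.30615, 1.5839) − 0.01·(8.8085, 18.80955) = (1.218065, 1.3958045)

(1.218065, 1.3958045)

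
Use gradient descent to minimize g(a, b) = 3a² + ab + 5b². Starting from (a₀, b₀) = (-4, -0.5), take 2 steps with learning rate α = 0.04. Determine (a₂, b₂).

∇g = (6a + b, a + 10b)
(a₁, b₁) = (-4, -0.5) − 0.04·(-24.5, -9) = (-3.02, -0.14)
(a₂, b₂) = (-3.02, -0.14) − 0.04·(-18.26, -4.42) = (-2.2896, 0.0368)

(-2.2896, 0.0368)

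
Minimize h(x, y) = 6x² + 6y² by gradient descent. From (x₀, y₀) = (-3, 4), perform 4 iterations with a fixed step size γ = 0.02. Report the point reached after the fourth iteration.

∇h = (12x, 12y)
Step 1: at (-3, 4), ∇h = (-36, 48) → (-3, 4) − 0.02·(-36, 48) = (-2.28, 3.04)
Step 2: at (-2.28, 3.04), ∇h = (-27.36, 36.48) → (-2.28, 3.04) − 0.02·(-27.36, 36.48) = (-1.7328, 2.3104)
Step 3: at (-1.7328, 2.3104), ∇h = (-20.7936, 27.7248) → (-1.7328, 2.3104) − 0.02·(-20.7936, 27.7248) = (-1.316928, 1.755904)
Step 4: at (-1.316928, 1.755904), ∇h = (-15.803136, 21.070848) → (-1.316928, 1.755904) − 0.02·(-15.803136, 21.070848) = (-1.00086528, 1.33448704)

(-1.00086528, 1.33448704)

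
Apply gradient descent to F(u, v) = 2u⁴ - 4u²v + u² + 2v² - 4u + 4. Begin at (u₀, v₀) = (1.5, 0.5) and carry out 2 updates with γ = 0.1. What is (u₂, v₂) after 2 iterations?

∇F = (8u³ - 8uv + 2u - 4, -4u² + 4v)
(u₁, v₁) = (1.5, 0.5) − 0.1·(20, -7) = (-0.5, 1.2)
(u₂, v₂) = (-0.5, 1.2) − 0.1·(-1.2, 3.8) = (-0.38, 0.82)

(-0.38, 0.82)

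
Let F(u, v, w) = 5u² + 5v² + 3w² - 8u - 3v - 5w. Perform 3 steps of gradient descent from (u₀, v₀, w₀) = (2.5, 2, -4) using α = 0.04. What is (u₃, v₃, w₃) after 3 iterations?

∇F = (10u - 8, 10v - 3, 6w - 5)
Step 1: at (2.5, 2, -4), ∇F = (17, 17, -29) → (2.5, 2, -4) − 0.04·(17, 17, -29) = (1.82, 1.32, -2.84)
Step 2: at (1.82, 1.32, -2.84), ∇F = (10.2, 10.2, -22.04) → (1.82, 1.32, -2.84) − 0.04·(10.2, 10.2, -22.04) = (1.412, 0.912, -1.9584)
Step 3: at (1.412, 0.912, -1.9584), ∇F = (6.12, 6.12, -16.7504) → (1.412, 0.912, -1.9584) − 0.04·(6.12, 6.12, -16.7504) = (1.1672, 0.6672, -1.288384)

(1.1672, 0.6672, -1.288384)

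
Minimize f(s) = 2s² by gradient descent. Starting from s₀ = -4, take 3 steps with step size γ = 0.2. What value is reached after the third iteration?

f′(s) = 4s
s₁ = -4 − 0.2·(-16) = -0.8
s₂ = -0.8 − 0.2·(-3.2) = -0.16
s₃ = -0.16 − 0.2·(-0.64) = -0.032

-0.032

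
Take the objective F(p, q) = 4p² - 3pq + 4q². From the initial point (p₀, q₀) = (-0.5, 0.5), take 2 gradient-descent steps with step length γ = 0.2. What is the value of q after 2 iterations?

∇F = (8p - 3q, -3p + 8q)
(p₁, q₁) = (-0.5, 0.5) − 0.2·(-5.5, 5.5) = (0.6, -0.6)
(p₂, q₂) = (0.6, -0.6) − 0.2·(6.6, -6.6) = (-0.72, 0.72)
q = 0.72

0.72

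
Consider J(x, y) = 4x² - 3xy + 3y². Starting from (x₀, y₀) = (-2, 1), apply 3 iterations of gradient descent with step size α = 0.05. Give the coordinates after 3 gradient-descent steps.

(-0.323625, 0.00025)

∇J = (8x - 3y, -3x + 6y)
Step 1: at (-2, 1), ∇J = (-19, 12) → (-2, 1) − 0.05·(-19, 12) = (-1.05, 0.4)
Step 2: at (-1.05, 0.4), ∇J = (-9.6, 5.55) → (-1.05, 0.4) − 0.05·(-9.6, 5.55) = (-0.57, 0.1225)
Step 3: at (-0.57, 0.1225), ∇J = (-4.9275, 2.445) → (-0.57, 0.1225) − 0.05·(-4.9275, 2.445) = (-0.323625, 0.00025)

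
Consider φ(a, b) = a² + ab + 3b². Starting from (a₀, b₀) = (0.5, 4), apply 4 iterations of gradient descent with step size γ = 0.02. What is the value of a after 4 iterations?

0.17595016

∇φ = (2a + b, a + 6b)
Step 1: at (0.5, 4), ∇φ = (5, 24.5) → (0.5, 4) − 0.02·(5, 24.5) = (0.4, 3.51)
Step 2: at (0.4, 3.51), ∇φ = (4.31, 21.46) → (0.4, 3.51) − 0.02·(4.31, 21.46) = (0.3138, 3.0808)
Step 3: at (0.3138, 3.0808), ∇φ = (3.7084, 18.7986) → (0.3138, 3.0808) − 0.02·(3.7084, 18.7986) = (0.239632, 2.704828)
Step 4: at (0.239632, 2.704828), ∇φ = (3.184092, 16.4686) → (0.239632, 2.704828) − 0.02·(3.184092, 16.4686) = (0.17595016, 2.375456)
a = 0.17595016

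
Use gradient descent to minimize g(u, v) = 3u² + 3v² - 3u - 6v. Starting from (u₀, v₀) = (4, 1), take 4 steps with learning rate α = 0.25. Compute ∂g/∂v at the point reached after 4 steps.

0

∇g = (6u - 3, 6v - 6)
(u₁, v₁) = (4, 1) − 0.25·(21, 0) = (-1.25, 1)
(u₂, v₂) = (-1.25, 1) − 0.25·(-10.5, 0) = (1.375, 1)
(u₃, v₃) = (1.375, 1) − 0.25·(5.25, 0) = (0.0625, 1)
(u₄, v₄) = (0.0625, 1) − 0.25·(-2.625, 0) = (0.71875, 1)
∂g/∂v at (0.71875, 1) = 0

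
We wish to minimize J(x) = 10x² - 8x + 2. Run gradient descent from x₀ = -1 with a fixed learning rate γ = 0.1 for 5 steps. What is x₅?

1.8

J′(x) = 20x - 8
x₁ = -1 − 0.1·(-28) = 1.8
x₂ = 1.8 − 0.1·28 = -1
x₃ = -1 − 0.1·(-28) = 1.8
x₄ = 1.8 − 0.1·28 = -1
x₅ = -1 − 0.1·(-28) = 1.8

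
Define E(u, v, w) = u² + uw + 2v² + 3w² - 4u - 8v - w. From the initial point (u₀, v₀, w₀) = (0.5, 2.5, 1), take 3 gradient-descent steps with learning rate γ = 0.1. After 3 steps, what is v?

2.108

∇E = (2u + w - 4, 4v - 8, u + 6w - 1)
Step 1: at (0.5, 2.5, 1), ∇E = (-2, 2, 5.5) → (0.5, 2.5, 1) − 0.1·(-2, 2, 5.5) = (0.7, 2.3, 0.45)
Step 2: at (0.7, 2.3, 0.45), ∇E = (-2.15, 1.2, 2.4) → (0.7, 2.3, 0.45) − 0.1·(-2.15, 1.2, 2.4) = (0.915, 2.18, 0.21)
Step 3: at (0.915, 2.18, 0.21), ∇E = (-1.96, 0.72, 1.175) → (0.915, 2.18, 0.21) − 0.1·(-1.96, 0.72, 1.175) = (1.111, 2.108, 0.0925)
v = 2.108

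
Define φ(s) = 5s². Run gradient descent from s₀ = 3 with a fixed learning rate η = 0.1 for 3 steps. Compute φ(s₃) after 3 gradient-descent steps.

φ′(s) = 10s
s₁ = 3 − 0.1·30 = 0
s₂ = 0 − 0.1·0 = 0
s₃ = 0 − 0.1·0 = 0
φ(0) = 0

0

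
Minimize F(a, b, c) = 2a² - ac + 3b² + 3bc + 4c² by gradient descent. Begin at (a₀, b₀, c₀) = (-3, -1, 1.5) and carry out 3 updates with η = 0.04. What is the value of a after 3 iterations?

∇F = (4a - c, 6b + 3c, -a + 3b + 8c)
(a₁, b₁, c₁) = (-3, -1, 1.5) − 0.04·(-13.5, -1.5, 12) = (-2.46, -0.94, 1.02)
(a₂, b₂, c₂) = (-2.46, -0.94, 1.02) − 0.04·(-10.86, -2.58, 7.8) = (-2.0256, -0.8368, 0.708)
(a₃, b₃, c₃) = (-2.0256, -0.8368, 0.708) − 0.04·(-8.8104, -2.8968, 5.1792) = (-1.673184, -0.720928, 0.500832)
a = -1.673184

-1.673184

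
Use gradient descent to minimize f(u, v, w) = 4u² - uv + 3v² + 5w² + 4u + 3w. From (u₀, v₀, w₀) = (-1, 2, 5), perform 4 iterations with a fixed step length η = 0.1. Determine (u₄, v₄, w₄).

∇f = (8u - v + 4, -u + 6v, 10w + 3)
Step 1: at (-1, 2, 5), ∇f = (-6, 13, 53) → (-1, 2, 5) − 0.1·(-6, 13, 53) = (-0.4, 0.7, -0.3)
Step 2: at (-0.4, 0.7, -0.3), ∇f = (0.1, 4.6, 0) → (-0.4, 0.7, -0.3) − 0.1·(0.1, 4.6, 0) = (-0.41, 0.24, -0.3)
Step 3: at (-0.41, 0.24, -0.3), ∇f = (0.48, 1.85, 0) → (-0.41, 0.24, -0.3) − 0.1·(0.48, 1.85, 0) = (-0.458, 0.055, -0.3)
Step 4: at (-0.458, 0.055, -0.3), ∇f = (0.281, 0.788, 0) → (-0.458, 0.055, -0.3) − 0.1·(0.281, 0.788, 0) = (-0.4861, -0.0238, -0.3)

(-0.4861, -0.0238, -0.3)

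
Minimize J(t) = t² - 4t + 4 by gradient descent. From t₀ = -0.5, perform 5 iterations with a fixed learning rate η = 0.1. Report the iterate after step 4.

J′(t) = 2t - 4
t₁ = -0.5 − 0.1·(-5) = 0
t₂ = 0 − 0.1·(-4) = 0.4
t₃ = 0.4 − 0.1·(-3.2) = 0.72
t₄ = 0.72 − 0.1·(-2.56) = 0.976

0.976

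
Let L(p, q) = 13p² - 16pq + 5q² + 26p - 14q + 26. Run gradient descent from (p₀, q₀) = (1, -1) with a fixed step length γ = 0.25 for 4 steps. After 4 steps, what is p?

∇L = (26p - 16q + 26, -16p + 10q - 14)
(p₁, q₁) = (1, -1) − 0.25·(68, -40) = (-16, 9)
(p₂, q₂) = (-16, 9) − 0.25·(-534, 332) = (117.5, -74)
(p₃, q₃) = (117.5, -74) − 0.25·(4265, -2634) = (-948.75, 584.5)
(p₄, q₄) = (-948.75, 584.5) − 0.25·(-33993.5, 21011) = (7549.625, -4668.25)
p = 7549.625

7549.625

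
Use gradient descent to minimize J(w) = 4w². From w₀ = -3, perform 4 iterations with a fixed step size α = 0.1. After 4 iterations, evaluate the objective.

J′(w) = 8w
w₁ = -3 − 0.1·(-24) = -0.6
w₂ = -0.6 − 0.1·(-4.8) = -0.12
w₃ = -0.12 − 0.1·(-0.96) = -0.024
w₄ = -0.024 − 0.1·(-0.192) = -0.0048
J(-0.0048) = 0.00009216

0.00009216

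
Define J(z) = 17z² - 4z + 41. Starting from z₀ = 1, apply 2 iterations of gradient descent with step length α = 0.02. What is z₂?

J′(z) = 34z - 4
Step 1: J′(1) = 30; z₁ = 1 − 0.02·30 = 0.4
Step 2: J′(0.4) = 9.6; z₂ = 0.4 − 0.02·9.6 = 0.208

0.208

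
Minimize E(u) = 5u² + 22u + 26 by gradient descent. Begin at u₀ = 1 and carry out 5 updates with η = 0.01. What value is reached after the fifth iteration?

-0.310432

E′(u) = 10u + 22
u₁ = 1 − 0.01·32 = 0.68
u₂ = 0.68 − 0.01·28.8 = 0.392
u₃ = 0.392 − 0.01·25.92 = 0.1328
u₄ = 0.1328 − 0.01·23.328 = -0.10048
u₅ = -0.10048 − 0.01·20.9952 = -0.310432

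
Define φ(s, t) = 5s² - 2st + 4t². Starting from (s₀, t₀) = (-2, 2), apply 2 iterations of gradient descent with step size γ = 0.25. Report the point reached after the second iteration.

∇φ = (10s - 2t, -2s + 8t)
Step 1: at (-2, 2), ∇φ = (-24, 20) → (-2, 2) − 0.25·(-24, 20) = (4, -3)
Step 2: at (4, -3), ∇φ = (46, -32) → (4, -3) − 0.25·(46, -32) = (-7.5, 5)

(-7.5, 5)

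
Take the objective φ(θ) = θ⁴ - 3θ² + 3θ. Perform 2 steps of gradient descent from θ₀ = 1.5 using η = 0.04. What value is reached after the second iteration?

φ′(θ) = 4θ³ - 6θ + 3
Step 1: φ′(1.5) = 7.5; θ₁ = 1.5 − 0.04·7.5 = 1.2
Step 2: φ′(1.2) = 2.712; θ₂ = 1.2 − 0.04·2.712 = 1.09152

1.09152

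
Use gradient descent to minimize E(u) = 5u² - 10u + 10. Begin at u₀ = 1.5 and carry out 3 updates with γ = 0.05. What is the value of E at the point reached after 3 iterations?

E′(u) = 10u - 10
Step 1: E′(1.5) = 5; u₁ = 1.5 − 0.05·5 = 1.25
Step 2: E′(1.25) = 2.5; u₂ = 1.25 − 0.05·2.5 = 1.125
Step 3: E′(1.125) = 1.25; u₃ = 1.125 − 0.05·1.25 = 1.0625
E(1.0625) = 5.01953125

5.01953125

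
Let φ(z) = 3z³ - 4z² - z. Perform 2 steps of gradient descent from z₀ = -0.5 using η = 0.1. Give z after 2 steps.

φ′(z) = 9z² - 8z - 1
Step 1: φ′(-0.5) = 5.25; z₁ = -0.5 − 0.1·5.25 = -1.025
Step 2: φ′(-1.025) = 16.655625; z₂ = -1.025 − 0.1·16.655625 = -2.6905625

-2.6905625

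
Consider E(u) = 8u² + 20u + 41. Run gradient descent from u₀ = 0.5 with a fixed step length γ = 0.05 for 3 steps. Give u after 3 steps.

-1.236

E′(u) = 16u + 20
u₁ = 0.5 − 0.05·28 = -0.9
u₂ = -0.9 − 0.05·5.6 = -1.18
u₃ = -1.18 − 0.05·1.12 = -1.236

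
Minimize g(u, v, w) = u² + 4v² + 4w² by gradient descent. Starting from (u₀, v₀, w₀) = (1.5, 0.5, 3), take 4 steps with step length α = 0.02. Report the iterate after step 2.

(1.3824, 0.3528, 2.1168)

∇g = (2u, 8v, 8w)
(u₁, v₁, w₁) = (1.5, 0.5, 3) − 0.02·(3, 4, 24) = (1.44, 0.42, 2.52)
(u₂, v₂, w₂) = (1.44, 0.42, 2.52) − 0.02·(2.88, 3.36, 20.16) = (1.3824, 0.3528, 2.1168)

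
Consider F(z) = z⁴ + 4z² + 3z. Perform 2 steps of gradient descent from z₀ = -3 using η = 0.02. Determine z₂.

-0.40687296

F′(z) = 4z³ + 8z + 3
z₁ = -3 − 0.02·(-129) = -0.42
z₂ = -0.42 − 0.02·(-0.656352) = -0.40687296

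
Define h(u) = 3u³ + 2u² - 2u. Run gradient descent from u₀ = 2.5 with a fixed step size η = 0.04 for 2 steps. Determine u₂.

h′(u) = 9u² + 4u - 2
Step 1: h′(2.5) = 64.25; u₁ = 2.5 − 0.04·64.25 = -0.07
Step 2: h′(-0.07) = -2.2359; u₂ = -0.07 − 0.04·(-2.2359) = 0.019436

0.019436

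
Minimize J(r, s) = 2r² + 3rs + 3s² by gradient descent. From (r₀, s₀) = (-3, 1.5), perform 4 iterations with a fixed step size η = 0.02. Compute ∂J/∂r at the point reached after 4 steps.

∇J = (4r + 3s, 3r + 6s)
Step 1: at (-3, 1.5), ∇J = (-7.5, 0) → (-3, 1.5) − 0.02·(-7.5, 0) = (-2.85, 1.5)
Step 2: at (-2.85, 1.5), ∇J = (-6.9, 0.45) → (-2.85, 1.5) − 0.02·(-6.9, 0.45) = (-2.712, 1.491)
Step 3: at (-2.712, 1.491), ∇J = (-6.375, 0.81) → (-2.712, 1.491) − 0.02·(-6.375, 0.81) = (-2.5845, 1.4748)
Step 4: at (-2.5845, 1.4748), ∇J = (-5.9136, 1.0953) → (-2.5845, 1.4748) − 0.02·(-5.9136, 1.0953) = (-2.466228, 1.452894)
∂J/∂r at (-2.466228, 1.452894) = -5.50623

-5.50623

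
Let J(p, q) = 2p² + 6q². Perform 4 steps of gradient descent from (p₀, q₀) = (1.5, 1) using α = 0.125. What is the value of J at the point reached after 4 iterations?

∇J = (4p, 12q)
Step 1: at (1.5, 1), ∇J = (6, 12) → (1.5, 1) − 0.125·(6, 12) = (0.75, -0.5)
Step 2: at (0.75, -0.5), ∇J = (3, -6) → (0.75, -0.5) − 0.125·(3, -6) = (0.375, 0.25)
Step 3: at (0.375, 0.25), ∇J = (1.5, 3) → (0.375, 0.25) − 0.125·(1.5, 3) = (0.1875, -0.125)
Step 4: at (0.1875, -0.125), ∇J = (0.75, -1.5) → (0.1875, -0.125) − 0.125·(0.75, -1.5) = (0.09375, 0.0625)
J(0.09375, 0.0625) = 0.041015625

0.041015625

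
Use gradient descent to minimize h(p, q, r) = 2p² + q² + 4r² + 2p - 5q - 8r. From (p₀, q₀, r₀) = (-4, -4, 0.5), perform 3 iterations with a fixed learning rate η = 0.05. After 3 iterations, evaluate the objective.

∇h = (4p + 2, 2q - 5, 8r - 8)
(p₁, q₁, r₁) = (-4, -4, 0.5) − 0.05·(-14, -13, -4) = (-3.3, -3.35, 0.7)
(p₂, q₂, r₂) = (-3.3, -3.35, 0.7) − 0.05·(-11.2, -11.7, -2.4) = (-2.74, -2.765, 0.82)
(p₃, q₃, r₃) = (-2.74, -2.765, 0.82) − 0.05·(-8.96, -10.53, -1.44) = (-2.292, -2.2385, 0.892)
h(-2.292, -2.2385, 0.892) = 18.17256625

18.17256625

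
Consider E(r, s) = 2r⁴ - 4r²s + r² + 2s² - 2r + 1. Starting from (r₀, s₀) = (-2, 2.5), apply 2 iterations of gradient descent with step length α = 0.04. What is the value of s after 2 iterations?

∇E = (8r³ - 8rs + 2r - 2, -4r² + 4s)
(r₁, s₁) = (-2, 2.5) − 0.04·(-30, -6) = (-0.8, 2.74)
(r₂, s₂) = (-0.8, 2.74) − 0.04·(9.84, 8.4) = (-1.1936, 2.404)
s = 2.404

2.404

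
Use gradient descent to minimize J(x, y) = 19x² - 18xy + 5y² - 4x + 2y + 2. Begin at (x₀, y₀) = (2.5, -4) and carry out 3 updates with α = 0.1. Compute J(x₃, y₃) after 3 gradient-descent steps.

888006.087696

∇J = (38x - 18y - 4, -18x + 10y + 2)
Step 1: at (2.5, -4), ∇J = (163, -83) → (2.5, -4) − 0.1·(163, -83) = (-13.8, 4.3)
Step 2: at (-13.8, 4.3), ∇J = (-605.8, 293.4) → (-13.8, 4.3) − 0.1·(-605.8, 293.4) = (46.78, -25.04)
Step 3: at (46.78, -25.04), ∇J = (2224.36, -1090.44) → (46.78, -25.04) − 0.1·(2224.36, -1090.44) = (-175.656, 84.004)
J(-175.656, 84.004) = 888006.087696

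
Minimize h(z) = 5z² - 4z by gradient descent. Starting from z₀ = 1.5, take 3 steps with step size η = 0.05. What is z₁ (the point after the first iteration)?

0.95

h′(z) = 10z - 4
Step 1: h′(1.5) = 11; z₁ = 1.5 − 0.05·11 = 0.95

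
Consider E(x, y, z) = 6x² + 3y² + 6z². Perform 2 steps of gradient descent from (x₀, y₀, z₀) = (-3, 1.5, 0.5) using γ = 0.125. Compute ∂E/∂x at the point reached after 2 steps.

-9

∇E = (12x, 6y, 12z)
(x₁, y₁, z₁) = (-3, 1.5, 0.5) − 0.125·(-36, 9, 6) = (1.5, 0.375, -0.25)
(x₂, y₂, z₂) = (1.5, 0.375, -0.25) − 0.125·(18, 2.25, -3) = (-0.75, 0.09375, 0.125)
∂E/∂x at (-0.75, 0.09375, 0.125) = -9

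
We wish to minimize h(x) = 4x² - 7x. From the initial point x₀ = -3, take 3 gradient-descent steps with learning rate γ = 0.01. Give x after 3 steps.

-2.142416

h′(x) = 8x - 7
Step 1: h′(-3) = -31; x₁ = -3 − 0.01·(-31) = -2.69
Step 2: h′(-2.69) = -28.52; x₂ = -2.69 − 0.01·(-28.52) = -2.4048
Step 3: h′(-2.4048) = -26.2384; x₃ = -2.4048 − 0.01·(-26.2384) = -2.142416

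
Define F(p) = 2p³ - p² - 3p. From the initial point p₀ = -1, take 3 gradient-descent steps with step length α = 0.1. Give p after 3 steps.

-7.9935

F′(p) = 6p² - 2p - 3
p₁ = -1 − 0.1·5 = -1.5
p₂ = -1.5 − 0.1·13.5 = -2.85
p₃ = -2.85 − 0.1·51.435 = -7.9935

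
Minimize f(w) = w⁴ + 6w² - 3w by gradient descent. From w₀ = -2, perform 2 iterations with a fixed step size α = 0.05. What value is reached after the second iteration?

f′(w) = 4w³ + 12w - 3
Step 1: f′(-2) = -59; w₁ = -2 − 0.05·(-59) = 0.95
Step 2: f′(0.95) = 11.8295; w₂ = 0.95 − 0.05·11.8295 = 0.358525

0.358525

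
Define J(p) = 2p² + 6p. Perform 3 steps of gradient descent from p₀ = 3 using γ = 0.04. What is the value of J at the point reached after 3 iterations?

J′(p) = 4p + 6
Step 1: J′(3) = 18; p₁ = 3 − 0.04·18 = 2.28
Step 2: J′(2.28) = 15.12; p₂ = 2.28 − 0.04·15.12 = 1.6752
Step 3: J′(1.6752) = 12.7008; p₃ = 1.6752 − 0.04·12.7008 = 1.167168
J(1.167168) = 9.727570280448

9.727570280448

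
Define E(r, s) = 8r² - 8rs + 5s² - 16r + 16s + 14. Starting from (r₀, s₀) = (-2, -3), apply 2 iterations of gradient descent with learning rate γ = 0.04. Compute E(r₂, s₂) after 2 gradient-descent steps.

8.0711552

∇E = (16r - 8s - 16, -8r + 10s + 16)
(r₁, s₁) = (-2, -3) − 0.04·(-24, 2) = (-1.04, -3.08)
(r₂, s₂) = (-1.04, -3.08) − 0.04·(-8, -6.48) = (-0.72, -2.8208)
E(-0.72, -2.8208) = 8.0711552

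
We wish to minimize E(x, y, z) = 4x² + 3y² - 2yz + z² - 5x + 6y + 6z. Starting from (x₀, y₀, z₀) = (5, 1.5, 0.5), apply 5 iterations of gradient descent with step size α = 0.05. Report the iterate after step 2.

∇E = (8x - 5, 6y - 2z + 6, -2y + 2z + 6)
Step 1: at (5, 1.5, 0.5), ∇E = (35, 14, 4) → (5, 1.5, 0.5) − 0.05·(35, 14, 4) = (3.25, 0.8, 0.3)
Step 2: at (3.25, 0.8, 0.3), ∇E = (21, 10.2, 5) → (3.25, 0.8, 0.3) − 0.05·(21, 10.2, 5) = (2.2, 0.29, 0.05)

(2.2, 0.29, 0.05)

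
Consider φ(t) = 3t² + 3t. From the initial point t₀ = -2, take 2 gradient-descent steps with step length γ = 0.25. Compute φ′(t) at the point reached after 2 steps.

-2.25

φ′(t) = 6t + 3
Step 1: φ′(-2) = -9; t₁ = -2 − 0.25·(-9) = 0.25
Step 2: φ′(0.25) = 4.5; t₂ = 0.25 − 0.25·4.5 = -0.875
φ′(t) at (-0.875) = -2.25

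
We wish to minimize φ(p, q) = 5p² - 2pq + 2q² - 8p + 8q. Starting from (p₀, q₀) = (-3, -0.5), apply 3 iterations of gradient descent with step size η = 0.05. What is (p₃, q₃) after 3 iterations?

(0.118, -1.5445)

∇φ = (10p - 2q - 8, -2p + 4q + 8)
(p₁, q₁) = (-3, -0.5) − 0.05·(-37, 12) = (-1.15, -1.1)
(p₂, q₂) = (-1.15, -1.1) − 0.05·(-17.3, 5.9) = (-0.285, -1.395)
(p₃, q₃) = (-0.285, -1.395) − 0.05·(-8.06, 2.99) = (0.118, -1.5445)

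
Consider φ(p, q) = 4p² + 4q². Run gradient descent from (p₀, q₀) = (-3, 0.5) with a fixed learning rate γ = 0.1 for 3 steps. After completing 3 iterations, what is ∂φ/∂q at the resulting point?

0.032

∇φ = (8p, 8q)
Step 1: at (-3, 0.5), ∇φ = (-24, 4) → (-3, 0.5) − 0.1·(-24, 4) = (-0.6, 0.1)
Step 2: at (-0.6, 0.1), ∇φ = (-4.8, 0.8) → (-0.6, 0.1) − 0.1·(-4.8, 0.8) = (-0.12, 0.02)
Step 3: at (-0.12, 0.02), ∇φ = (-0.96, 0.16) → (-0.12, 0.02) − 0.1·(-0.96, 0.16) = (-0.024, 0.004)
∂φ/∂q at (-0.024, 0.004) = 0.032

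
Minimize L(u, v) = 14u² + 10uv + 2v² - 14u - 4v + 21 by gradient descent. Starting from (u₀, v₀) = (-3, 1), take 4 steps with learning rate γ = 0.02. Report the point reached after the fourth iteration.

∇L = (28u + 10v - 14, 10u + 4v - 4)
Step 1: at (-3, 1), ∇L = (-88, -30) → (-3, 1) − 0.02·(-88, -30) = (-1.24, 1.6)
Step 2: at (-1.24, 1.6), ∇L = (-32.72, -10) → (-1.24, 1.6) − 0.02·(-32.72, -10) = (-0.5856, 1.8)
Step 3: at (-0.5856, 1.8), ∇L = (-12.3968, -2.656) → (-0.5856, 1.8) − 0.02·(-12.3968, -2.656) = (-0.337664, 1.85312)
Step 4: at (-0.337664, 1.85312), ∇L = (-4.923392, 0.03584) → (-0.337664, 1.85312) − 0.02·(-4.923392, 0.03584) = (-0.23919616, 1.8524032)

(-0.23919616, 1.8524032)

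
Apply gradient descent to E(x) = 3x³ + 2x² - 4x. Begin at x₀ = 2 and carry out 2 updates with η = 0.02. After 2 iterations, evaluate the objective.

0.384129662976

E′(x) = 9x² + 4x - 4
x₁ = 2 − 0.02·40 = 1.2
x₂ = 1.2 − 0.02·13.76 = 0.9248
E(0.9248) = 0.384129662976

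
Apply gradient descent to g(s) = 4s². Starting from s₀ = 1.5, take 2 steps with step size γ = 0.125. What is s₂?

0

g′(s) = 8s
Step 1: g′(1.5) = 12; s₁ = 1.5 − 0.125·12 = 0
Step 2: g′(0) = 0; s₂ = 0 − 0.125·0 = 0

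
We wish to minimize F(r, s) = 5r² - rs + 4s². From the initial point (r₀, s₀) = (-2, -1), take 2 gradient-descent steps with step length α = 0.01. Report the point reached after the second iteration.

∇F = (10r - s, -r + 8s)
(r₁, s₁) = (-2, -1) − 0.01·(-19, -6) = (-1.81, -0.94)
(r₂, s₂) = (-1.81, -0.94) − 0.01·(-17.16, -5.71) = (-1.6384, -0.8829)

(-1.6384, -0.8829)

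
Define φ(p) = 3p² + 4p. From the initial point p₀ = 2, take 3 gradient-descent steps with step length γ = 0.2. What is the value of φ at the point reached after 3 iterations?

-1.331968

φ′(p) = 6p + 4
p₁ = 2 − 0.2·16 = -1.2
p₂ = -1.2 − 0.2·(-3.2) = -0.56
p₃ = -0.56 − 0.2·0.64 = -0.688
φ(-0.688) = -1.331968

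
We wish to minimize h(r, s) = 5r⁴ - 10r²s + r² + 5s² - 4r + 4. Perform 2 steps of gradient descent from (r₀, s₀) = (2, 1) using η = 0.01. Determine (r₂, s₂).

∇h = (20r³ - 20rs + 2r - 4, -10r² + 10s)
(r₁, s₁) = (2, 1) − 0.01·(120, -30) = (0.8, 1.3)
(r₂, s₂) = (0.8, 1.3) − 0.01·(-12.96, 6.6) = (0.9296, 1.234)

(0.9296, 1.234)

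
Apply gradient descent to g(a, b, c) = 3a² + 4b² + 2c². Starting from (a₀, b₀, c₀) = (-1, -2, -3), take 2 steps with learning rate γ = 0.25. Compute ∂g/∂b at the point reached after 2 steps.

-16

∇g = (6a, 8b, 4c)
(a₁, b₁, c₁) = (-1, -2, -3) − 0.25·(-6, -16, -12) = (0.5, 2, 0)
(a₂, b₂, c₂) = (0.5, 2, 0) − 0.25·(3, 16, 0) = (-0.25, -2, 0)
∂g/∂b at (-0.25, -2, 0) = -16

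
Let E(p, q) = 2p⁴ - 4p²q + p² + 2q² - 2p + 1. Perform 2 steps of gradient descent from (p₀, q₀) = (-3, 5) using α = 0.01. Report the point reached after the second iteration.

∇E = (8p³ - 8pq + 2p - 2, -4p² + 4q)
Step 1: at (-3, 5), ∇E = (-104, -16) → (-3, 5) − 0.01·(-104, -16) = (-1.96, 5.16)
Step 2: at (-1.96, 5.16), ∇E = (14.752512, 5.2736) → (-1.96, 5.16) − 0.01·(14.752512, 5.2736) = (-2.10752512, 5.107264)

(-2.10752512, 5.107264)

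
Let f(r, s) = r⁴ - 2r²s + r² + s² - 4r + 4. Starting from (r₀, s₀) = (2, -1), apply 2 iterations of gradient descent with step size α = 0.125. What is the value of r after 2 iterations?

∇f = (4r³ - 4rs + 2r - 4, -2r² + 2s)
(r₁, s₁) = (2, -1) − 0.125·(40, -10) = (-3, 0.25)
(r₂, s₂) = (-3, 0.25) − 0.125·(-115, -17.5) = (11.375, 2.4375)
r = 11.375

11.375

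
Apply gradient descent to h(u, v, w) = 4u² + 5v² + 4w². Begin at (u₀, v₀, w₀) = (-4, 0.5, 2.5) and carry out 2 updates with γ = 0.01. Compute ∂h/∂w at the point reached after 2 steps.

16.928

∇h = (8u, 10v, 8w)
Step 1: at (-4, 0.5, 2.5), ∇h = (-32, 5, 20) → (-4, 0.5, 2.5) − 0.01·(-32, 5, 20) = (-3.68, 0.45, 2.3)
Step 2: at (-3.68, 0.45, 2.3), ∇h = (-29.44, 4.5, 18.4) → (-3.68, 0.45, 2.3) − 0.01·(-29.44, 4.5, 18.4) = (-3.3856, 0.405, 2.116)
∂h/∂w at (-3.3856, 0.405, 2.116) = 16.928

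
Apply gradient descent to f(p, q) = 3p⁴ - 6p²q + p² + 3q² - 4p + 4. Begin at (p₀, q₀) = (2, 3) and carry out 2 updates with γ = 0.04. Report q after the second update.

∇f = (12p³ - 12pq + 2p - 4, -6p² + 6q)
Step 1: at (2, 3), ∇f = (24, -6) → (2, 3) − 0.04·(24, -6) = (1.04, 3.24)
Step 2: at (1.04, 3.24), ∇f = (-28.856832, 12.9504) → (1.04, 3.24) − 0.04·(-28.856832, 12.9504) = (2.19427328, 2.721984)
q = 2.721984

2.721984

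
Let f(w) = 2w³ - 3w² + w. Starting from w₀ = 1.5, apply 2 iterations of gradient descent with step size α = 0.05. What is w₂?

f′(w) = 6w² - 6w + 1
w₁ = 1.5 − 0.05·5.5 = 1.225
w₂ = 1.225 − 0.05·2.65375 = 1.0923125

1.0923125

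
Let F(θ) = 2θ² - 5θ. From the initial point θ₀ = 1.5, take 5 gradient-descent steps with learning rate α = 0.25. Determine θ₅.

1.25

F′(θ) = 4θ - 5
θ₁ = 1.5 − 0.25·1 = 1.25
θ₂ = 1.25 − 0.25·0 = 1.25
θ₃ = 1.25 − 0.25·0 = 1.25
θ₄ = 1.25 − 0.25·0 = 1.25
θ₅ = 1.25 − 0.25·0 = 1.25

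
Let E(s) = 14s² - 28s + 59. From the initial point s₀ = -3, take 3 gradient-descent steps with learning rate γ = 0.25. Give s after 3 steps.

E′(s) = 28s - 28
s₁ = -3 − 0.25·(-112) = 25
s₂ = 25 − 0.25·672 = -143
s₃ = -143 − 0.25·(-4032) = 865

865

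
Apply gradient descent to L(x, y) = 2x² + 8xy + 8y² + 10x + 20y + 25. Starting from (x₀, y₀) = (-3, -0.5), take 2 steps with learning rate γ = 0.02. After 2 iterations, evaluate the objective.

∇L = (4x + 8y + 10, 8x + 16y + 20)
Step 1: at (-3, -0.5), ∇L = (-6, -12) → (-3, -0.5) − 0.02·(-6, -12) = (-2.88, -0.26)
Step 2: at (-2.88, -0.26), ∇L = (-3.6, -7.2) → (-2.88, -0.26) − 0.02·(-3.6, -7.2) = (-2.808, -0.116)
L(-2.808, -0.116) = 13.0832

13.0832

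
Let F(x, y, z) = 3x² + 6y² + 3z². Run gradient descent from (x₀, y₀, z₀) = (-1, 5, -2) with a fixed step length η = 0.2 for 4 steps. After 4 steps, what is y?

19.208

∇F = (6x, 12y, 6z)
(x₁, y₁, z₁) = (-1, 5, -2) − 0.2·(-6, 60, -12) = (0.2, -7, 0.4)
(x₂, y₂, z₂) = (0.2, -7, 0.4) − 0.2·(1.2, -84, 2.4) = (-0.04, 9.8, -0.08)
(x₃, y₃, z₃) = (-0.04, 9.8, -0.08) − 0.2·(-0.24, 117.6, -0.48) = (0.008, -13.72, 0.016)
(x₄, y₄, z₄) = (0.008, -13.72, 0.016) − 0.2·(0.048, -164.64, 0.096) = (-0.0016, 19.208, -0.0032)
y = 19.208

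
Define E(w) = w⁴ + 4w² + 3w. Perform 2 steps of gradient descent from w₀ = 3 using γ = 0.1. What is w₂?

E′(w) = 4w³ + 8w + 3
w₁ = 3 − 0.1·135 = -10.5
w₂ = -10.5 − 0.1·(-4711.5) = 460.65

460.65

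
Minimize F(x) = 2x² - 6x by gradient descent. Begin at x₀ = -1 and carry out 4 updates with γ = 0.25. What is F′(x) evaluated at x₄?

F′(x) = 4x - 6
x₁ = -1 − 0.25·(-10) = 1.5
x₂ = 1.5 − 0.25·0 = 1.5
x₃ = 1.5 − 0.25·0 = 1.5
x₄ = 1.5 − 0.25·0 = 1.5
F′(x) at (1.5) = 0

0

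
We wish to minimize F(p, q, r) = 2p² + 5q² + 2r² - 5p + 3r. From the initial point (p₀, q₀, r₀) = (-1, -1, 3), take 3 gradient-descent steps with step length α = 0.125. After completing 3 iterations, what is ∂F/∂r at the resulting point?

∇F = (4p - 5, 10q, 4r + 3)
Step 1: at (-1, -1, 3), ∇F = (-9, -10, 15) → (-1, -1, 3) − 0.125·(-9, -10, 15) = (0.125, 0.25, 1.125)
Step 2: at (0.125, 0.25, 1.125), ∇F = (-4.5, 2.5, 7.5) → (0.125, 0.25, 1.125) − 0.125·(-4.5, 2.5, 7.5) = (0.6875, -0.0625, 0.1875)
Step 3: at (0.6875, -0.0625, 0.1875), ∇F = (-2.25, -0.625, 3.75) → (0.6875, -0.0625, 0.1875) − 0.125·(-2.25, -0.625, 3.75) = (0.96875, 0.015625, -0.28125)
∂F/∂r at (0.96875, 0.015625, -0.28125) = 1.875

1.875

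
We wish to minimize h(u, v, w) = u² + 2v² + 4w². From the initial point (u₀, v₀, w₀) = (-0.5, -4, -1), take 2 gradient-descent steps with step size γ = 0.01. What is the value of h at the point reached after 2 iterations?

30.2752538

∇h = (2u, 4v, 8w)
(u₁, v₁, w₁) = (-0.5, -4, -1) − 0.01·(-1, -16, -8) = (-0.49, -3.84, -0.92)
(u₂, v₂, w₂) = (-0.49, -3.84, -0.92) − 0.01·(-0.98, -15.36, -7.36) = (-0.4802, -3.6864, -0.8464)
h(-0.4802, -3.6864, -0.8464) = 30.2752538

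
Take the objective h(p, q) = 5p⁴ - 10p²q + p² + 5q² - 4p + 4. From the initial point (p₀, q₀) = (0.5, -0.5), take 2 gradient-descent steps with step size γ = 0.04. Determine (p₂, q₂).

(0.3769856, -0.07904)

∇h = (20p³ - 20pq + 2p - 4, -10p² + 10q)
(p₁, q₁) = (0.5, -0.5) − 0.04·(4.5, -7.5) = (0.32, -0.2)
(p₂, q₂) = (0.32, -0.2) − 0.04·(-1.42464, -3.024) = (0.3769856, -0.07904)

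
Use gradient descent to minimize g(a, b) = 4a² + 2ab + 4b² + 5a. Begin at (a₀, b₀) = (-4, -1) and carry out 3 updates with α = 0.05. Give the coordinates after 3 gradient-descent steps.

(-1.3195, 0.257)

∇g = (8a + 2b + 5, 2a + 8b)
Step 1: at (-4, -1), ∇g = (-29, -16) → (-4, -1) − 0.05·(-29, -16) = (-2.55, -0.2)
Step 2: at (-2.55, -0.2), ∇g = (-15.8, -6.7) → (-2.55, -0.2) − 0.05·(-15.8, -6.7) = (-1.76, 0.135)
Step 3: at (-1.76, 0.135), ∇g = (-8.81, -2.44) → (-1.76, 0.135) − 0.05·(-8.81, -2.44) = (-1.3195, 0.257)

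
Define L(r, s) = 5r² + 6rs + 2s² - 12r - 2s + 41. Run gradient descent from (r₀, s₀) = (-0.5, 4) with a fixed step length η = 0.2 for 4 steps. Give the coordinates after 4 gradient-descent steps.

∇L = (10r + 6s - 12, 6r + 4s - 2)
(r₁, s₁) = (-0.5, 4) − 0.2·(7, 11) = (-1.9, 1.8)
(r₂, s₂) = (-1.9, 1.8) − 0.2·(-20.2, -6.2) = (2.14, 3.04)
(r₃, s₃) = (2.14, 3.04) − 0.2·(27.64, 23) = (-3.388, -1.56)
(r₄, s₄) = (-3.388, -1.56) − 0.2·(-55.24, -28.568) = (7.66, 4.1536)

(7.66, 4.1536)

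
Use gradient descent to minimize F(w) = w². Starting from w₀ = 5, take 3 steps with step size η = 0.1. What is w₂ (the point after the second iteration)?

F′(w) = 2w
Step 1: F′(5) = 10; w₁ = 5 − 0.1·10 = 4
Step 2: F′(4) = 8; w₂ = 4 − 0.1·8 = 3.2

3.2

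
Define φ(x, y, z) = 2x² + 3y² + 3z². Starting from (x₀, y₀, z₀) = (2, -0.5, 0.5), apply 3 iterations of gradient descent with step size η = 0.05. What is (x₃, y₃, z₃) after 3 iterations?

∇φ = (4x, 6y, 6z)
(x₁, y₁, z₁) = (2, -0.5, 0.5) − 0.05·(8, -3, 3) = (1.6, -0.35, 0.35)
(x₂, y₂, z₂) = (1.6, -0.35, 0.35) − 0.05·(6.4, -2.1, 2.1) = (1.28, -0.245, 0.245)
(x₃, y₃, z₃) = (1.28, -0.245, 0.245) − 0.05·(5.12, -1.47, 1.47) = (1.024, -0.1715, 0.1715)

(1.024, -0.1715, 0.1715)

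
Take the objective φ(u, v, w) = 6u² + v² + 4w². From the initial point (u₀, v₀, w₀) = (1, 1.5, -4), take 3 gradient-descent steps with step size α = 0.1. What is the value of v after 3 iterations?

∇φ = (12u, 2v, 8w)
(u₁, v₁, w₁) = (1, 1.5, -4) − 0.1·(12, 3, -32) = (-0.2, 1.2, -0.8)
(u₂, v₂, w₂) = (-0.2, 1.2, -0.8) − 0.1·(-2.4, 2.4, -6.4) = (0.04, 0.96, -0.16)
(u₃, v₃, w₃) = (0.04, 0.96, -0.16) − 0.1·(0.48, 1.92, -1.28) = (-0.008, 0.768, -0.032)
v = 0.768

0.768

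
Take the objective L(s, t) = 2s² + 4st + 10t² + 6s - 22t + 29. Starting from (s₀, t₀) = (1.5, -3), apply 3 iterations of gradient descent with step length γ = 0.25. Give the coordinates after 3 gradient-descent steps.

∇L = (4s + 4t + 6, 4s + 20t - 22)
Step 1: at (1.5, -3), ∇L = (0, -76) → (1.5, -3) − 0.25·(0, -76) = (1.5, 16)
Step 2: at (1.5, 16), ∇L = (76, 304) → (1.5, 16) − 0.25·(76, 304) = (-17.5, -60)
Step 3: at (-17.5, -60), ∇L = (-304, -1292) → (-17.5, -60) − 0.25·(-304, -1292) = (58.5, 263)

(58.5, 263)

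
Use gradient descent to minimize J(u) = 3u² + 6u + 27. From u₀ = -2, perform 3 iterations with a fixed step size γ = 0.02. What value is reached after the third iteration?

-1.681472

J′(u) = 6u + 6
Step 1: J′(-2) = -6; u₁ = -2 − 0.02·(-6) = -1.88
Step 2: J′(-1.88) = -5.28; u₂ = -1.88 − 0.02·(-5.28) = -1.7744
Step 3: J′(-1.7744) = -4.6464; u₃ = -1.7744 − 0.02·(-4.6464) = -1.681472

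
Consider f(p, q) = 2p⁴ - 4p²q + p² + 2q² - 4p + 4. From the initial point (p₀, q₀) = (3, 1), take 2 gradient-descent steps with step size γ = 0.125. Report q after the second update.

228.28125

∇f = (8p³ - 8pq + 2p - 4, -4p² + 4q)
Step 1: at (3, 1), ∇f = (194, -32) → (3, 1) − 0.125·(194, -32) = (-21.25, 5)
Step 2: at (-21.25, 5), ∇f = (-75962.125, -1786.25) → (-21.25, 5) − 0.125·(-75962.125, -1786.25) = (9474.015625, 228.28125)
q = 228.28125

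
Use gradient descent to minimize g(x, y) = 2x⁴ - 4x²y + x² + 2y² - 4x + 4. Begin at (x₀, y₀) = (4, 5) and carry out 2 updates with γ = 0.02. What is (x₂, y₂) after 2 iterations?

(-0.99108352, 6.188352)

∇g = (8x³ - 8xy + 2x - 4, -4x² + 4y)
Step 1: at (4, 5), ∇g = (356, -44) → (4, 5) − 0.02·(356, -44) = (-3.12, 5.88)
Step 2: at (-3.12, 5.88), ∇g = (-106.445824, -15.4176) → (-3.12, 5.88) − 0.02·(-106.445824, -15.4176) = (-0.99108352, 6.188352)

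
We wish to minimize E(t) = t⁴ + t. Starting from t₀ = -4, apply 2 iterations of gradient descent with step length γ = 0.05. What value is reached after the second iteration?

E′(t) = 4t³ + 1
t₁ = -4 − 0.05·(-255) = 8.75
t₂ = 8.75 − 0.05·2680.6875 = -125.284375

-125.284375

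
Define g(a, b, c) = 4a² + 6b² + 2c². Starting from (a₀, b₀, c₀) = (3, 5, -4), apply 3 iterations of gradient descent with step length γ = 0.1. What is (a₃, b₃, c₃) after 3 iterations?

∇g = (8a, 12b, 4c)
Step 1: at (3, 5, -4), ∇g = (24, 60, -16) → (3, 5, -4) − 0.1·(24, 60, -16) = (0.6, -1, -2.4)
Step 2: at (0.6, -1, -2.4), ∇g = (4.8, -12, -9.6) → (0.6, -1, -2.4) − 0.1·(4.8, -12, -9.6) = (0.12, 0.2, -1.44)
Step 3: at (0.12, 0.2, -1.44), ∇g = (0.96, 2.4, -5.76) → (0.12, 0.2, -1.44) − 0.1·(0.96, 2.4, -5.76) = (0.024, -0.04, -0.864)

(0.024, -0.04, -0.864)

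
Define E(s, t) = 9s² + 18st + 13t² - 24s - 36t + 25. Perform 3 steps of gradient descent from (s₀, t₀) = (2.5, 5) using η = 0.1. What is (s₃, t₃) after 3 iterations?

(-77.816, -95.252)

∇E = (18s + 18t - 24, 18s + 26t - 36)
(s₁, t₁) = (2.5, 5) − 0.1·(111, 139) = (-8.6, -8.9)
(s₂, t₂) = (-8.6, -8.9) − 0.1·(-339, -422.2) = (25.3, 33.32)
(s₃, t₃) = (25.3, 33.32) − 0.1·(1031.16, 1285.72) = (-77.816, -95.252)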